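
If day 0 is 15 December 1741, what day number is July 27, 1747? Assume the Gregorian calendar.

2050

Dec 15, 1741 → Dec 15, 1742: 365 days.
Dec 15, 1742 → Dec 15, 1743: 365 days.
Dec 15, 1743 → Dec 15, 1744: 366 days (Feb 29, 1744 is in that span).
Dec 15, 1744 → Dec 15, 1745: 365 days.
Dec 15, 1745 → Dec 15, 1746: 365 days.
Dec 15, 1746 → Jan 15, 1747: 31 days (December has 31).
Jan 15, 1747 → Feb 15, 1747: 31 days (January has 31).
Feb 15, 1747 → Mar 15, 1747: 28 days (February has 28).
Mar 15, 1747 → Apr 15, 1747: 31 days (March has 31).
Apr 15, 1747 → May 15, 1747: 30 days (April has 30).
May 15, 1747 → Jun 15, 1747: 31 days (May has 31).
Jun 15, 1747 → Jul 15, 1747: 30 days (June has 30).
Jul 15, 1747 → Jul 27, 1747: 12 days.
Total: 2050 days.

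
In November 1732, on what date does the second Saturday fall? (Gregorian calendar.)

November 8, 1732

November 1, 1732 is a Saturday.
The first Saturday is therefore November 1 (same day).
The second Saturday is 1 + 1×7 = November 8.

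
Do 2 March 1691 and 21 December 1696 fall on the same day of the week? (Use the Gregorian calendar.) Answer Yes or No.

Yes

From Mar 2, 1691 to Dec 21, 1696 is 2121 days.
2121 mod 7 = 0, so they are the same weekday.
(Mar 2, 1691 is a Friday; Dec 21, 1696 is a Friday.)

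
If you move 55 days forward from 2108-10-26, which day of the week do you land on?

First find the weekday of Oct 26, 2108. Doomsday rule: the anchor day for the 2100s is Sunday. For year 08: 8÷12 = 0 r 8, and 8÷4 = 2, so 0+8+2 = 10.
Sunday + 10 ≡ Wednesday — that's 2108's doomsday.
In October the doomsday date is Oct 10.
Oct 26 is 16 days after Oct 10; 16 mod 7 = 2, so Wednesday + 2 = Friday.
55 mod 7 = 6, so 55 days after a Friday is Friday + 6 = Thursday.

Thursday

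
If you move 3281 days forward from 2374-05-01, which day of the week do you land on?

Monday

First find the weekday of May 1, 2374. Doomsday rule: the anchor day for the 2300s is Wednesday. For year 74: 74÷12 = 6 r 2, and 2÷4 = 0, so 6+2+0 = 8.
Wednesday + 8 ≡ Thursday — that's 2374's doomsday.
In May the doomsday date is May 9.
May 1 is 8 days before May 9; 8 mod 7 = 1, so Thursday − 1 = Wednesday.
3281 mod 7 = 5, so 3281 days after a Wednesday is Wednesday + 5 = Monday.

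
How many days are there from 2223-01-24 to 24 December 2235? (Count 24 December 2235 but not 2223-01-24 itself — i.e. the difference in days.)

Jan 24, 2223 → Jan 24, 2224: 365 days.
Jan 24, 2224 → Jan 24, 2225: 366 days (Feb 29, 2224 is in that span).
Jan 24, 2225 → Jan 24, 2226: 365 days.
Jan 24, 2226 → Jan 24, 2227: 365 days.
Jan 24, 2227 → Jan 24, 2228: 365 days.
Jan 24, 2228 → Jan 24, 2229: 366 days (Feb 29, 2228 is in that span).
Jan 24, 2229 → Jan 24, 2230: 365 days.
Jan 24, 2230 → Jan 24, 2231: 365 days.
Jan 24, 2231 → Jan 24, 2232: 365 days.
Jan 24, 2232 → Jan 24, 2233: 366 days (Feb 29, 2232 is in that span).
Jan 24, 2233 → Jan 24, 2234: 365 days.
Jan 24, 2234 → Jan 24, 2235: 365 days.
Jan 24, 2235 → Feb 24, 2235: 31 days (January has 31).
Feb 24, 2235 → Mar 24, 2235: 28 days (February has 28).
Mar 24, 2235 → Apr 24, 2235: 31 days (March has 31).
Apr 24, 2235 → May 24, 2235: 30 days (April has 30).
May 24, 2235 → Jun 24, 2235: 31 days (May has 31).
Jun 24, 2235 → Jul 24, 2235: 30 days (June has 30).
Jul 24, 2235 → Aug 24, 2235: 31 days (July has 31).
Aug 24, 2235 → Sep 24, 2235: 31 days (August has 31).
Sep 24, 2235 → Oct 24, 2235: 30 days (September has 30).
Oct 24, 2235 → Nov 24, 2235: 31 days (October has 31).
Nov 24, 2235 → Dec 24, 2235: 30 days.
Total: 4717 days.

4717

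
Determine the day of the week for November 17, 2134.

Wednesday

Doomsday rule: the anchor day for the 2100s is Sunday. For year 34: 34÷12 = 2 r 10, and 10÷4 = 2, so 2+10+2 = 14.
Sunday + 14 ≡ Sunday — that's 2134's doomsday.
In November the doomsday date is Nov 7.
Nov 17 is 10 days after Nov 7; 10 mod 7 = 3, so Sunday + 3 = Wednesday.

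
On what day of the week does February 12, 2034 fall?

Sunday

January 1, 2034 is a Sunday.
Jan 1, 2034 → Feb 1, 2034: 31 days (January has 31).
Feb 1, 2034 → Feb 12, 2034: 11 days.
Total: 42 days.
42 mod 7 = 0, so Sunday + 0 = Sunday.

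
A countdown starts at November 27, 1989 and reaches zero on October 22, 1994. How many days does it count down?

Nov 27, 1989 → Nov 27, 1990: 365 days.
Nov 27, 1990 → Nov 27, 1991: 365 days.
Nov 27, 1991 → Nov 27, 1992: 366 days (Feb 29, 1992 is in that span).
Nov 27, 1992 → Nov 27, 1993: 365 days.
Nov 27, 1993 → Dec 27, 1993: 30 days (November has 30).
Dec 27, 1993 → Jan 27, 1994: 31 days (December has 31).
Jan 27, 1994 → Feb 27, 1994: 31 days (January has 31).
Feb 27, 1994 → Mar 27, 1994: 28 days (February has 28).
Mar 27, 1994 → Apr 27, 1994: 31 days (March has 31).
Apr 27, 1994 → May 27, 1994: 30 days (April has 30).
May 27, 1994 → Jun 27, 1994: 31 days (May has 31).
Jun 27, 1994 → Jul 27, 1994: 30 days (June has 30).
Jul 27, 1994 → Aug 27, 1994: 31 days (July has 31).
Aug 27, 1994 → Sep 27, 1994: 31 days (August has 31).
Sep 27, 1994 → Oct 22, 1994: 25 days.
Total: 1790 days.

1790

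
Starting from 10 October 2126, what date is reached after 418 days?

December 2, 2127

+365 (one year) → Oct 10, 2127 (53 left).
Oct has 31 days: +22 → Nov 1, 2127 (31 left).
Nov has 30 days: +30 → Dec 1, 2127 (1 left).
+1 → Dec 2, 2127.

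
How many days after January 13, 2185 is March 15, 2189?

Jan 13, 2185 → Jan 13, 2186: 365 days.
Jan 13, 2186 → Jan 13, 2187: 365 days.
Jan 13, 2187 → Jan 13, 2188: 365 days.
Jan 13, 2188 → Jan 13, 2189: 366 days (Feb 29, 2188 is in that span).
Jan 13, 2189 → Feb 13, 2189: 31 days (January has 31).
Feb 13, 2189 → Mar 13, 2189: 28 days (February has 28).
Mar 13, 2189 → Mar 15, 2189: 2 days.
Total: 1522 days.

1522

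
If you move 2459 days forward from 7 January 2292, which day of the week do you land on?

First find the weekday of Jan 7, 2292. Doomsday rule: the anchor day for the 2200s is Friday. For year 92: 92÷12 = 7 r 8, and 8÷4 = 2, so 7+8+2 = 17.
Friday + 17 ≡ Monday — that's 2292's doomsday.
In January the doomsday date is Jan 4 (2292 is a leap year (divisible by 4)).
Jan 7 is 3 days after Jan 4; 3 mod 7 = 3, so Monday + 3 = Thursday.
2459 mod 7 = 2, so 2459 days after a Thursday is Thursday + 2 = Saturday.

Saturday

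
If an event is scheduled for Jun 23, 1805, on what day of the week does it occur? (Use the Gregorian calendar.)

Sunday

Doomsday rule: the anchor day for the 1800s is Friday. For year 05: 5÷12 = 0 r 5, and 5÷4 = 1, so 0+5+1 = 6.
Friday + 6 ≡ Thursday — that's 1805's doomsday.
In June the doomsday date is Jun 6.
Jun 23 is 17 days after Jun 6; 17 mod 7 = 3, so Thursday + 3 = Sunday.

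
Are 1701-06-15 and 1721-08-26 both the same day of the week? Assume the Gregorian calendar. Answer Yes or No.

From Jun 15, 1701 to Aug 26, 1721 is 7377 days.
7377 mod 7 = 6, so they are different weekdays.
(Jun 15, 1701 is a Wednesday; Aug 26, 1721 is a Tuesday.)

No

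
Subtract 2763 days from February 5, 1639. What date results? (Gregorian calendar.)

−365 (one year) → Feb 5, 1638 (2398 left).
−365 (one year) → Feb 5, 1637 (2033 left).
−366 (one year; includes Feb 29, 1636) → Feb 5, 1636 (1667 left).
−365 (one year) → Feb 5, 1635 (1302 left).
−365 (one year) → Feb 5, 1634 (937 left).
−365 (one year) → Feb 5, 1633 (572 left).
−366 (one year; includes Feb 29, 1632) → Feb 5, 1632 (206 left).
−5 → Jan 31, 1632 (end of Jan, 31 days; 201 left).
−31 → Dec 31, 1631 (end of Dec, 31 days; 170 left).
−31 → Nov 30, 1631 (end of Nov, 30 days; 139 left).
−30 → Oct 31, 1631 (end of Oct, 31 days; 109 left).
−31 → Sep 30, 1631 (end of Sep, 30 days; 78 left).
−30 → Aug 31, 1631 (end of Aug, 31 days; 48 left).
−31 → Jul 31, 1631 (end of Jul, 31 days; 17 left).
−17 → Jul 14, 1631.

July 14, 1631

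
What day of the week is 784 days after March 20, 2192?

Tuesday

Mar 20, 2192 is a Tuesday.
784 mod 7 = 0, so 784 days after a Tuesday is Tuesday + 0 = Tuesday.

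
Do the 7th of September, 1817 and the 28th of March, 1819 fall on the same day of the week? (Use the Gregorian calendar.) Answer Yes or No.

Yes

From Sep 7, 1817 to Mar 28, 1819 is 567 days.
567 mod 7 = 0, so they are the same weekday.
(Sep 7, 1817 is a Sunday; Mar 28, 1819 is a Sunday.)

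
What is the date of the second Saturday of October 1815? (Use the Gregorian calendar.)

October 14, 1815

October 1, 1815 is a Sunday.
The first Saturday is therefore October 7 (6 days later).
The second Saturday is 7 + 1×7 = October 14.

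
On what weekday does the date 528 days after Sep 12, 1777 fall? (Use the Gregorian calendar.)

First find the weekday of Sep 12, 1777. Doomsday rule: the anchor day for the 1700s is Sunday. For year 77: 77÷12 = 6 r 5, and 5÷4 = 1, so 6+5+1 = 12.
Sunday + 12 ≡ Friday — that's 1777's doomsday.
In September the doomsday date is Sep 5.
Sep 12 is 7 days after Sep 5; 7 mod 7 = 0, so Friday + 0 = Friday.
528 mod 7 = 3, so 528 days after a Friday is Friday + 3 = Monday.

Monday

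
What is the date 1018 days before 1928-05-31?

August 17, 1925

−366 (one year; includes Feb 29, 1928) → May 31, 1927 (652 left).
−365 (one year) → May 31, 1926 (287 left).
−31 → Apr 30, 1926 (end of Apr, 30 days; 256 left).
−30 → Mar 31, 1926 (end of Mar, 31 days; 226 left).
−31 → Feb 28, 1926 (end of Feb, 28 days; 195 left).
−28 → Jan 31, 1926 (end of Jan, 31 days; 167 left).
−31 → Dec 31, 1925 (end of Dec, 31 days; 136 left).
−31 → Nov 30, 1925 (end of Nov, 30 days; 105 left).
−30 → Oct 31, 1925 (end of Oct, 31 days; 75 left).
−31 → Sep 30, 1925 (end of Sep, 30 days; 44 left).
−30 → Aug 31, 1925 (end of Aug, 31 days; 14 left).
−14 → Aug 17, 1925.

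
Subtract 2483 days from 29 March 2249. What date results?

−365 (one year) → Mar 29, 2248 (2118 left).
−366 (one year; includes Feb 29, 2248) → Mar 29, 2247 (1752 left).
−365 (one year) → Mar 29, 2246 (1387 left).
−365 (one year) → Mar 29, 2245 (1022 left).
−365 (one year) → Mar 29, 2244 (657 left).
−366 (one year; includes Feb 29, 2244) → Mar 29, 2243 (291 left).
−29 → Feb 28, 2243 (end of Feb, 28 days; 262 left).
−28 → Jan 31, 2243 (end of Jan, 31 days; 234 left).
−31 → Dec 31, 2242 (end of Dec, 31 days; 203 left).
−31 → Nov 30, 2242 (end of Nov, 30 days; 172 left).
−30 → Oct 31, 2242 (end of Oct, 31 days; 142 left).
−31 → Sep 30, 2242 (end of Sep, 30 days; 111 left).
−30 → Aug 31, 2242 (end of Aug, 31 days; 81 left).
−31 → Jul 31, 2242 (end of Jul, 31 days; 50 left).
−31 → Jun 30, 2242 (end of Jun, 30 days; 19 left).
−19 → Jun 11, 2242.

June 11, 2242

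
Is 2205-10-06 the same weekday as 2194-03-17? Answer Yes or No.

No

From Mar 17, 2194 to Oct 6, 2205 is 4220 days.
4220 mod 7 = 6, so they are different weekdays.
(Mar 17, 2194 is a Monday; Oct 6, 2205 is a Sunday.)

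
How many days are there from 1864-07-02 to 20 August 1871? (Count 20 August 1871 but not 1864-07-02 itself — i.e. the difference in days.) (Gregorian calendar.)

2605

Jul 2, 1864 → Jul 2, 1865: 365 days.
Jul 2, 1865 → Jul 2, 1866: 365 days.
Jul 2, 1866 → Jul 2, 1867: 365 days.
Jul 2, 1867 → Jul 2, 1868: 366 days (Feb 29, 1868 is in that span).
Jul 2, 1868 → Jul 2, 1869: 365 days.
Jul 2, 1869 → Jul 2, 1870: 365 days.
Jul 2, 1870 → Jul 2, 1871: 365 days.
Jul 2, 1871 → Aug 2, 1871: 31 days (July has 31).
Aug 2, 1871 → Aug 20, 1871: 18 days.
Total: 2605 days.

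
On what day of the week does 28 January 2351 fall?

Sunday

Doomsday rule: the anchor day for the 2300s is Wednesday. For year 51: 51÷12 = 4 r 3, and 3÷4 = 0, so 4+3+0 = 7.
Wednesday + 7 ≡ Wednesday — that's 2351's doomsday.
In January the doomsday date is Jan 3 (2351 is not a leap year).
Jan 28 is 25 days after Jan 3; 25 mod 7 = 4, so Wednesday + 4 = Sunday.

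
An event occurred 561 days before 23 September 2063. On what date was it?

March 11, 2062

−365 (one year) → Sep 23, 2062 (196 left).
−23 → Aug 31, 2062 (end of Aug, 31 days; 173 left).
−31 → Jul 31, 2062 (end of Jul, 31 days; 142 left).
−31 → Jun 30, 2062 (end of Jun, 30 days; 111 left).
−30 → May 31, 2062 (end of May, 31 days; 81 left).
−31 → Apr 30, 2062 (end of Apr, 30 days; 50 left).
−30 → Mar 31, 2062 (end of Mar, 31 days; 20 left).
−20 → Mar 11, 2062.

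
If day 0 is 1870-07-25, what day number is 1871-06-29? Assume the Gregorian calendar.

Jul 25, 1870 → Aug 25, 1870: 31 days (July has 31).
Aug 25, 1870 → Sep 25, 1870: 31 days (August has 31).
Sep 25, 1870 → Oct 25, 1870: 30 days (September has 30).
Oct 25, 1870 → Nov 25, 1870: 31 days (October has 31).
Nov 25, 1870 → Dec 25, 1870: 30 days (November has 30).
Dec 25, 1870 → Jan 25, 1871: 31 days (December has 31).
Jan 25, 1871 → Feb 25, 1871: 31 days (January has 31).
Feb 25, 1871 → Mar 25, 1871: 28 days (February has 28).
Mar 25, 1871 → Apr 25, 1871: 31 days (March has 31).
Apr 25, 1871 → May 25, 1871: 30 days (April has 30).
May 25, 1871 → Jun 25, 1871: 31 days (May has 31).
Jun 25, 1871 → Jun 29, 1871: 4 days.
Total: 339 days.

339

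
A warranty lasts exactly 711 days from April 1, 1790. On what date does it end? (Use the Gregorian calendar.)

+365 (one year) → Apr 1, 1791 (346 left).
Apr has 30 days: +30 → May 1, 1791 (316 left).
May has 31 days: +31 → Jun 1, 1791 (285 left).
Jun has 30 days: +30 → Jul 1, 1791 (255 left).
Jul has 31 days: +31 → Aug 1, 1791 (224 left).
Aug has 31 days: +31 → Sep 1, 1791 (193 left).
Sep has 30 days: +30 → Oct 1, 1791 (163 left).
Oct has 31 days: +31 → Nov 1, 1791 (132 left).
Nov has 30 days: +30 → Dec 1, 1791 (102 left).
Dec has 31 days: +31 → Jan 1, 1792 (71 left).
Jan has 31 days: +31 → Feb 1, 1792 (40 left).
Feb has 29 days: +29 → Mar 1, 1792 (11 left).
+11 → Mar 12, 1792.

March 12, 1792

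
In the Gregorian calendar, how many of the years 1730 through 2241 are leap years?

Multiples of 4 in [1730,2241]: 128.
Of those, multiples of 100: 5 (not leap unless ÷400).
Multiples of 400: 1.
Leap years = 128 − 5 + 1 = 124.

124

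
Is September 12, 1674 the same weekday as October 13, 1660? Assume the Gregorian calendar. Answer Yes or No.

Yes

From Oct 13, 1660 to Sep 12, 1674 is 5082 days.
5082 mod 7 = 0, so they are the same weekday.
(Oct 13, 1660 is a Wednesday; Sep 12, 1674 is a Wednesday.)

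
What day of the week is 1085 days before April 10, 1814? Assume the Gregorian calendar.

Sunday

First find the weekday of Apr 10, 1814. Doomsday rule: the anchor day for the 1800s is Friday. For year 14: 14÷12 = 1 r 2, and 2÷4 = 0, so 1+2+0 = 3.
Friday + 3 ≡ Monday — that's 1814's doomsday.
In April the doomsday date is Apr 4.
Apr 10 is 6 days after Apr 4; 6 mod 7 = 6, so Monday + 6 = Sunday.
1085 mod 7 = 0, so 1085 days before a Sunday is Sunday − 0 = Sunday.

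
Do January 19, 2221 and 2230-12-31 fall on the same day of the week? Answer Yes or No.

From Jan 19, 2221 to Dec 31, 2230 is 3633 days.
3633 mod 7 = 0, so they are the same weekday.
(Jan 19, 2221 is a Friday; Dec 31, 2230 is a Friday.)

Yes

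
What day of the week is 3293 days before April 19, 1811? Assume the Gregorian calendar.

First find the weekday of Apr 19, 1811. Doomsday rule: the anchor day for the 1800s is Friday. For year 11: 11÷12 = 0 r 11, and 11÷4 = 2, so 0+11+2 = 13.
Friday + 13 ≡ Thursday — that's 1811's doomsday.
In April the doomsday date is Apr 4.
Apr 19 is 15 days after Apr 4; 15 mod 7 = 1, so Thursday + 1 = Friday.
3293 mod 7 = 3, so 3293 days before a Friday is Friday − 3 = Tuesday.

Tuesday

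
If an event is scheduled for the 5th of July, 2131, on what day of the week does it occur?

Doomsday rule: the anchor day for the 2100s is Sunday. For year 31: 31÷12 = 2 r 7, and 7÷4 = 1, so 2+7+1 = 10.
Sunday + 10 ≡ Wednesday — that's 2131's doomsday.
In July the doomsday date is Jul 11.
Jul 5 is 6 days before Jul 11; 6 mod 7 = 6, so Wednesday − 6 = Thursday.

Thursday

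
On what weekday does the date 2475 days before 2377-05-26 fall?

Sunday

First find the weekday of May 26, 2377. Doomsday rule: the anchor day for the 2300s is Wednesday. For year 77: 77÷12 = 6 r 5, and 5÷4 = 1, so 6+5+1 = 12.
Wednesday + 12 ≡ Monday — that's 2377's doomsday.
In May the doomsday date is May 9.
May 26 is 17 days after May 9; 17 mod 7 = 3, so Monday + 3 = Thursday.
2475 mod 7 = 4, so 2475 days before a Thursday is Thursday − 4 = Sunday.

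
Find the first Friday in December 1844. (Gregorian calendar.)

December 1, 1844 is a Sunday.
The first Friday is therefore December 6 (5 days later).

December 6, 1844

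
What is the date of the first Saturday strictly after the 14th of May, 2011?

May 21, 2011

May 14, 2011 is a Saturday.
From Saturday to the next Saturday is 7 days.
May 14, 2011 + 7 = May 21, 2011.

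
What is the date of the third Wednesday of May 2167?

May 20, 2167

May 1, 2167 is a Friday.
The first Wednesday is therefore May 6 (5 days later).
The third Wednesday is 6 + 2×7 = May 20.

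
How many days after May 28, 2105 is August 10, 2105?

May 28, 2105 → Jun 28, 2105: 31 days (May has 31).
Jun 28, 2105 → Jul 28, 2105: 30 days (June has 30).
Jul 28, 2105 → Aug 10, 2105: 13 days.
Total: 74 days.

74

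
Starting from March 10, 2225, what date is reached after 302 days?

January 6, 2226

Mar has 31 days: +22 → Apr 1, 2225 (280 left).
Apr has 30 days: +30 → May 1, 2225 (250 left).
May has 31 days: +31 → Jun 1, 2225 (219 left).
Jun has 30 days: +30 → Jul 1, 2225 (189 left).
Jul has 31 days: +31 → Aug 1, 2225 (158 left).
Aug has 31 days: +31 → Sep 1, 2225 (127 left).
Sep has 30 days: +30 → Oct 1, 2225 (97 left).
Oct has 31 days: +31 → Nov 1, 2225 (66 left).
Nov has 30 days: +30 → Dec 1, 2225 (36 left).
Dec has 31 days: +31 → Jan 1, 2226 (5 left).
+5 → Jan 6, 2226.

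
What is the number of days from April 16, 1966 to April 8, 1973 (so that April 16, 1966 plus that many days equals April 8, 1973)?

Apr 16, 1966 → Apr 16, 1967: 365 days.
Apr 16, 1967 → Apr 16, 1968: 366 days (Feb 29, 1968 is in that span).
Apr 16, 1968 → Apr 16, 1969: 365 days.
Apr 16, 1969 → Apr 16, 1970: 365 days.
Apr 16, 1970 → Apr 16, 1971: 365 days.
Apr 16, 1971 → Apr 16, 1972: 366 days (Feb 29, 1972 is in that span).
Apr 16, 1972 → May 16, 1972: 30 days (April has 30).
May 16, 1972 → Jun 16, 1972: 31 days (May has 31).
Jun 16, 1972 → Jul 16, 1972: 30 days (June has 30).
Jul 16, 1972 → Aug 16, 1972: 31 days (July has 31).
Aug 16, 1972 → Sep 16, 1972: 31 days (August has 31).
Sep 16, 1972 → Oct 16, 1972: 30 days (September has 30).
Oct 16, 1972 → Nov 16, 1972: 31 days (October has 31).
Nov 16, 1972 → Dec 16, 1972: 30 days (November has 30).
Dec 16, 1972 → Jan 16, 1973: 31 days (December has 31).
Jan 16, 1973 → Feb 16, 1973: 31 days (January has 31).
Feb 16, 1973 → Mar 16, 1973: 28 days (February has 28).
Mar 16, 1973 → Apr 8, 1973: 23 days.
Total: 2549 days.

2549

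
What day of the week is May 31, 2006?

January 1, 2006 is a Sunday.
Jan 1, 2006 → Feb 1, 2006: 31 days (January has 31).
Feb 1, 2006 → Mar 1, 2006: 28 days (February has 28).
Mar 1, 2006 → Apr 1, 2006: 31 days (March has 31).
Apr 1, 2006 → May 1, 2006: 30 days (April has 30).
May 1, 2006 → May 31, 2006: 30 days.
Total: 150 days.
150 mod 7 = 3, so Sunday + 3 = Wednesday.

Wednesday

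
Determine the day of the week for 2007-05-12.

Doomsday rule: the anchor day for the 2000s is Tuesday. For year 07: 7÷12 = 0 r 7, and 7÷4 = 1, so 0+7+1 = 8.
Tuesday + 8 ≡ Wednesday — that's 2007's doomsday.
In May the doomsday date is May 9.
May 12 is 3 days after May 9; 3 mod 7 = 3, so Wednesday + 3 = Saturday.

Saturday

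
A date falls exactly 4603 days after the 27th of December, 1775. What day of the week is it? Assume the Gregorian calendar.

Sunday

First find the weekday of Dec 27, 1775. Doomsday rule: the anchor day for the 1700s is Sunday. For year 75: 75÷12 = 6 r 3, and 3÷4 = 0, so 6+3+0 = 9.
Sunday + 9 ≡ Tuesday — that's 1775's doomsday.
In December the doomsday date is Dec 12.
Dec 27 is 15 days after Dec 12; 15 mod 7 = 1, so Tuesday + 1 = Wednesday.
4603 mod 7 = 4, so 4603 days after a Wednesday is Wednesday + 4 = Sunday.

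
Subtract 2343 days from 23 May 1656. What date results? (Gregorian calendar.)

−366 (one year; includes Feb 29, 1656) → May 23, 1655 (1977 left).
−365 (one year) → May 23, 1654 (1612 left).
−365 (one year) → May 23, 1653 (1247 left).
−365 (one year) → May 23, 1652 (882 left).
−366 (one year; includes Feb 29, 1652) → May 23, 1651 (516 left).
−365 (one year) → May 23, 1650 (151 left).
−23 → Apr 30, 1650 (end of Apr, 30 days; 128 left).
−30 → Mar 31, 1650 (end of Mar, 31 days; 98 left).
−31 → Feb 28, 1650 (end of Feb, 28 days; 67 left).
−28 → Jan 31, 1650 (end of Jan, 31 days; 39 left).
−31 → Dec 31, 1649 (end of Dec, 31 days; 8 left).
−8 → Dec 23, 1649.

December 23, 1649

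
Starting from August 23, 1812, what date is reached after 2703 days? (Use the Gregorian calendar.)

+365 (one year) → Aug 23, 1813 (2338 left).
+365 (one year) → Aug 23, 1814 (1973 left).
+365 (one year) → Aug 23, 1815 (1608 left).
+366 (one year; includes Feb 29, 1816) → Aug 23, 1816 (1242 left).
+365 (one year) → Aug 23, 1817 (877 left).
+365 (one year) → Aug 23, 1818 (512 left).
+365 (one year) → Aug 23, 1819 (147 left).
Aug has 31 days: +9 → Sep 1, 1819 (138 left).
Sep has 30 days: +30 → Oct 1, 1819 (108 left).
Oct has 31 days: +31 → Nov 1, 1819 (77 left).
Nov has 30 days: +30 → Dec 1, 1819 (47 left).
Dec has 31 days: +31 → Jan 1, 1820 (16 left).
+16 → Jan 17, 1820.

January 17, 1820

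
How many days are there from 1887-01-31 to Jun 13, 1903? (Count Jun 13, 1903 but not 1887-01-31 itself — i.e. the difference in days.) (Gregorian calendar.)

5976

Jan 31, 1887 → Jan 31, 1888: 365 days.
Jan 31, 1888 → Jan 31, 1889: 366 days (Feb 29, 1888 is in that span).
Jan 31, 1889 → Jan 31, 1890: 365 days.
Jan 31, 1890 → Jan 31, 1891: 365 days.
Jan 31, 1891 → Jan 31, 1892: 365 days.
Jan 31, 1892 → Jan 31, 1893: 366 days (Feb 29, 1892 is in that span).
Jan 31, 1893 → Jan 31, 1894: 365 days.
Jan 31, 1894 → Jan 31, 1895: 365 days.
Jan 31, 1895 → Jan 31, 1896: 365 days.
Jan 31, 1896 → Jan 31, 1897: 366 days (Feb 29, 1896 is in that span).
Jan 31, 1897 → Jan 31, 1898: 365 days.
Jan 31, 1898 → Jan 31, 1899: 365 days.
Jan 31, 1899 → Jan 31, 1900: 365 days.
Jan 31, 1900 → Jan 31, 1901: 365 days.
Jan 31, 1901 → Jan 31, 1902: 365 days.
Jan 31, 1902 → Jan 31, 1903: 365 days.
Jan 31, 1903 → Feb 28, 1903: 28 days (January has 31).
Feb 28, 1903 → Mar 28, 1903: 28 days (February has 28).
Mar 28, 1903 → Apr 28, 1903: 31 days (March has 31).
Apr 28, 1903 → May 28, 1903: 30 days (April has 30).
May 28, 1903 → Jun 13, 1903: 16 days.
Total: 5976 days.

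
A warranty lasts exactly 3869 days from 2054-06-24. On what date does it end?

January 26, 2065

+365 (one year) → Jun 24, 2055 (3504 left).
+366 (one year; includes Feb 29, 2056) → Jun 24, 2056 (3138 left).
+365 (one year) → Jun 24, 2057 (2773 left).
+365 (one year) → Jun 24, 2058 (2408 left).
+365 (one year) → Jun 24, 2059 (2043 left).
+366 (one year; includes Feb 29, 2060) → Jun 24, 2060 (1677 left).
+365 (one year) → Jun 24, 2061 (1312 left).
+365 (one year) → Jun 24, 2062 (947 left).
+365 (one year) → Jun 24, 2063 (582 left).
+366 (one year; includes Feb 29, 2064) → Jun 24, 2064 (216 left).
Jun has 30 days: +7 → Jul 1, 2064 (209 left).
Jul has 31 days: +31 → Aug 1, 2064 (178 left).
Aug has 31 days: +31 → Sep 1, 2064 (147 left).
Sep has 30 days: +30 → Oct 1, 2064 (117 left).
Oct has 31 days: +31 → Nov 1, 2064 (86 left).
Nov has 30 days: +30 → Dec 1, 2064 (56 left).
Dec has 31 days: +31 → Jan 1, 2065 (25 left).
+25 → Jan 26, 2065.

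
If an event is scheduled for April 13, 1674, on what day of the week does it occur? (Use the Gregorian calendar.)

Friday

Doomsday rule: the anchor day for the 1600s is Tuesday. For year 74: 74÷12 = 6 r 2, and 2÷4 = 0, so 6+2+0 = 8.
Tuesday + 8 ≡ Wednesday — that's 1674's doomsday.
In April the doomsday date is Apr 4.
Apr 13 is 9 days after Apr 4; 9 mod 7 = 2, so Wednesday + 2 = Friday.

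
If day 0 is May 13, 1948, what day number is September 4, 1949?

479

May 13, 1948 → May 13, 1949: 365 days.
May 13, 1949 → Jun 13, 1949: 31 days (May has 31).
Jun 13, 1949 → Jul 13, 1949: 30 days (June has 30).
Jul 13, 1949 → Aug 13, 1949: 31 days (July has 31).
Aug 13, 1949 → Sep 4, 1949: 22 days.
Total: 479 days.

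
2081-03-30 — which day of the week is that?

Sunday

Doomsday rule: the anchor day for the 2000s is Tuesday. For year 81: 81÷12 = 6 r 9, and 9÷4 = 2, so 6+9+2 = 17.
Tuesday + 17 ≡ Friday — that's 2081's doomsday.
In March the doomsday date is Mar 14.
Mar 30 is 16 days after Mar 14; 16 mod 7 = 2, so Friday + 2 = Sunday.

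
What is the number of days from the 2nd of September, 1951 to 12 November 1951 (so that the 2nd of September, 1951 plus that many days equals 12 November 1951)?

Sep 2, 1951 → Oct 2, 1951: 30 days (September has 30).
Oct 2, 1951 → Nov 2, 1951: 31 days (October has 31).
Nov 2, 1951 → Nov 12, 1951: 10 days.
Total: 71 days.

71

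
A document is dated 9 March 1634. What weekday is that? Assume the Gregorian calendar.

Thursday

Doomsday rule: the anchor day for the 1600s is Tuesday. For year 34: 34÷12 = 2 r 10, and 10÷4 = 2, so 2+10+2 = 14.
Tuesday + 14 ≡ Tuesday — that's 1634's doomsday.
In March the doomsday date is Mar 14.
Mar 9 is 5 days before Mar 14; 5 mod 7 = 5, so Tuesday − 5 = Thursday.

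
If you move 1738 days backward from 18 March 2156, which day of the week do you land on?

First find the weekday of Mar 18, 2156. Doomsday rule: the anchor day for the 2100s is Sunday. For year 56: 56÷12 = 4 r 8, and 8÷4 = 2, so 4+8+2 = 14.
Sunday + 14 ≡ Sunday — that's 2156's doomsday.
In March the doomsday date is Mar 14.
Mar 18 is 4 days after Mar 14; 4 mod 7 = 4, so Sunday + 4 = Thursday.
1738 mod 7 = 2, so 1738 days before a Thursday is Thursday − 2 = Tuesday.

Tuesday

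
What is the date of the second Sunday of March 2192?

March 1, 2192 is a Thursday.
The first Sunday is therefore March 4 (3 days later).
The second Sunday is 4 + 1×7 = March 11.

March 11, 2192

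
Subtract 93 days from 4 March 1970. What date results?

−4 → Feb 28, 1970 (end of Feb, 28 days; 89 left).
−28 → Jan 31, 1970 (end of Jan, 31 days; 61 left).
−31 → Dec 31, 1969 (end of Dec, 31 days; 30 left).
−30 → Dec 1, 1969.

December 1, 1969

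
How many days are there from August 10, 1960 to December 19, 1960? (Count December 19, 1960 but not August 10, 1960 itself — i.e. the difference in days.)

131

Aug 10, 1960 → Sep 10, 1960: 31 days (August has 31).
Sep 10, 1960 → Oct 10, 1960: 30 days (September has 30).
Oct 10, 1960 → Nov 10, 1960: 31 days (October has 31).
Nov 10, 1960 → Dec 10, 1960: 30 days (November has 30).
Dec 10, 1960 → Dec 19, 1960: 9 days.
Total: 131 days.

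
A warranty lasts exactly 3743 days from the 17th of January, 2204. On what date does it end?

+366 (one year; includes Feb 29, 2204) → Jan 17, 2205 (3377 left).
+365 (one year) → Jan 17, 2206 (3012 left).
+365 (one year) → Jan 17, 2207 (2647 left).
+365 (one year) → Jan 17, 2208 (2282 left).
+366 (one year; includes Feb 29, 2208) → Jan 17, 2209 (1916 left).
+365 (one year) → Jan 17, 2210 (1551 left).
+365 (one year) → Jan 17, 2211 (1186 left).
+365 (one year) → Jan 17, 2212 (821 left).
+366 (one year; includes Feb 29, 2212) → Jan 17, 2213 (455 left).
+365 (one year) → Jan 17, 2214 (90 left).
Jan has 31 days: +15 → Feb 1, 2214 (75 left).
Feb has 28 days: +28 → Mar 1, 2214 (47 left).
Mar has 31 days: +31 → Apr 1, 2214 (16 left).
+16 → Apr 17, 2214.

April 17, 2214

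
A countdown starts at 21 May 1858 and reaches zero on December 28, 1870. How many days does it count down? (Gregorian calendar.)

4604

May 21, 1858 → May 21, 1859: 365 days.
May 21, 1859 → May 21, 1860: 366 days (Feb 29, 1860 is in that span).
May 21, 1860 → May 21, 1861: 365 days.
May 21, 1861 → May 21, 1862: 365 days.
May 21, 1862 → May 21, 1863: 365 days.
May 21, 1863 → May 21, 1864: 366 days (Feb 29, 1864 is in that span).
May 21, 1864 → May 21, 1865: 365 days.
May 21, 1865 → May 21, 1866: 365 days.
May 21, 1866 → May 21, 1867: 365 days.
May 21, 1867 → May 21, 1868: 366 days (Feb 29, 1868 is in that span).
May 21, 1868 → May 21, 1869: 365 days.
May 21, 1869 → May 21, 1870: 365 days.
May 21, 1870 → Jun 21, 1870: 31 days (May has 31).
Jun 21, 1870 → Jul 21, 1870: 30 days (June has 30).
Jul 21, 1870 → Aug 21, 1870: 31 days (July has 31).
Aug 21, 1870 → Sep 21, 1870: 31 days (August has 31).
Sep 21, 1870 → Oct 21, 1870: 30 days (September has 30).
Oct 21, 1870 → Nov 21, 1870: 31 days (October has 31).
Nov 21, 1870 → Dec 21, 1870: 30 days (November has 30).
Dec 21, 1870 → Dec 28, 1870: 7 days.
Total: 4604 days.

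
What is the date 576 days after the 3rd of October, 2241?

+365 (one year) → Oct 3, 2242 (211 left).
Oct has 31 days: +29 → Nov 1, 2242 (182 left).
Nov has 30 days: +30 → Dec 1, 2242 (152 left).
Dec has 31 days: +31 → Jan 1, 2243 (121 left).
Jan has 31 days: +31 → Feb 1, 2243 (90 left).
Feb has 28 days: +28 → Mar 1, 2243 (62 left).
Mar has 31 days: +31 → Apr 1, 2243 (31 left).
Apr has 30 days: +30 → May 1, 2243 (1 left).
+1 → May 2, 2243.

May 2, 2243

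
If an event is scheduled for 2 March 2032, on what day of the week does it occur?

Doomsday rule: the anchor day for the 2000s is Tuesday. For year 32: 32÷12 = 2 r 8, and 8÷4 = 2, so 2+8+2 = 12.
Tuesday + 12 ≡ Sunday — that's 2032's doomsday.
In March the doomsday date is Mar 14.
Mar 2 is 12 days before Mar 14; 12 mod 7 = 5, so Sunday − 5 = Tuesday.

Tuesday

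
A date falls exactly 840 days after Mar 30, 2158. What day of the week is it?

First find the weekday of Mar 30, 2158. Doomsday rule: the anchor day for the 2100s is Sunday. For year 58: 58÷12 = 4 r 10, and 10÷4 = 2, so 4+10+2 = 16.
Sunday + 16 ≡ Tuesday — that's 2158's doomsday.
In March the doomsday date is Mar 14.
Mar 30 is 16 days after Mar 14; 16 mod 7 = 2, so Tuesday + 2 = Thursday.
840 mod 7 = 0, so 840 days after a Thursday is Thursday + 0 = Thursday.

Thursday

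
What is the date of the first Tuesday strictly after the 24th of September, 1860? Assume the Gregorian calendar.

September 25, 1860

Sep 24, 1860 is a Monday.
From Monday to the next Tuesday is 1 day.
Sep 24, 1860 + 1 = Sep 25, 1860.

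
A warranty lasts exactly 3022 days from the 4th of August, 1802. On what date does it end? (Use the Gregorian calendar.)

November 12, 1810

+365 (one year) → Aug 4, 1803 (2657 left).
+366 (one year; includes Feb 29, 1804) → Aug 4, 1804 (2291 left).
+365 (one year) → Aug 4, 1805 (1926 left).
+365 (one year) → Aug 4, 1806 (1561 left).
+365 (one year) → Aug 4, 1807 (1196 left).
+366 (one year; includes Feb 29, 1808) → Aug 4, 1808 (830 left).
+365 (one year) → Aug 4, 1809 (465 left).
+365 (one year) → Aug 4, 1810 (100 left).
Aug has 31 days: +28 → Sep 1, 1810 (72 left).
Sep has 30 days: +30 → Oct 1, 1810 (42 left).
Oct has 31 days: +31 → Nov 1, 1810 (11 left).
+11 → Nov 12, 1810.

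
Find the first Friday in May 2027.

May 7, 2027

May 1, 2027 is a Saturday.
The first Friday is therefore May 7 (6 days later).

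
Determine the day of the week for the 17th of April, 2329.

Doomsday rule: the anchor day for the 2300s is Wednesday. For year 29: 29÷12 = 2 r 5, and 5÷4 = 1, so 2+5+1 = 8.
Wednesday + 8 ≡ Thursday — that's 2329's doomsday.
In April the doomsday date is Apr 4.
Apr 17 is 13 days after Apr 4; 13 mod 7 = 6, so Thursday + 6 = Wednesday.

Wednesday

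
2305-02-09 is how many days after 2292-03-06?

Mar 6, 2292 → Mar 6, 2293: 365 days.
Mar 6, 2293 → Mar 6, 2294: 365 days.
Mar 6, 2294 → Mar 6, 2295: 365 days.
Mar 6, 2295 → Mar 6, 2296: 366 days (Feb 29, 2296 is in that span).
Mar 6, 2296 → Mar 6, 2297: 365 days.
Mar 6, 2297 → Mar 6, 2298: 365 days.
Mar 6, 2298 → Mar 6, 2299: 365 days.
Mar 6, 2299 → Mar 6, 2300: 365 days.
Mar 6, 2300 → Mar 6, 2301: 365 days.
Mar 6, 2301 → Mar 6, 2302: 365 days.
Mar 6, 2302 → Mar 6, 2303: 365 days.
Mar 6, 2303 → Mar 6, 2304: 366 days (Feb 29, 2304 is in that span).
Mar 6, 2304 → Apr 6, 2304: 31 days (March has 31).
Apr 6, 2304 → May 6, 2304: 30 days (April has 30).
May 6, 2304 → Jun 6, 2304: 31 days (May has 31).
Jun 6, 2304 → Jul 6, 2304: 30 days (June has 30).
Jul 6, 2304 → Aug 6, 2304: 31 days (July has 31).
Aug 6, 2304 → Sep 6, 2304: 31 days (August has 31).
Sep 6, 2304 → Oct 6, 2304: 30 days (September has 30).
Oct 6, 2304 → Nov 6, 2304: 31 days (October has 31).
Nov 6, 2304 → Dec 6, 2304: 30 days (November has 30).
Dec 6, 2304 → Jan 6, 2305: 31 days (December has 31).
Jan 6, 2305 → Feb 6, 2305: 31 days (January has 31).
Feb 6, 2305 → Feb 9, 2305: 3 days.
Total: 4722 days.

4722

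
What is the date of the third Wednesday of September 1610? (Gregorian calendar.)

September 15, 1610

September 1, 1610 is a Wednesday.
The first Wednesday is therefore September 1 (same day).
The third Wednesday is 1 + 2×7 = September 15.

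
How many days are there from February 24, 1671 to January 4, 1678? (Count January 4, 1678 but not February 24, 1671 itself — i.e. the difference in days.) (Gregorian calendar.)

Feb 24, 1671 → Feb 24, 1672: 365 days.
Feb 24, 1672 → Feb 24, 1673: 366 days (Feb 29, 1672 is in that span).
Feb 24, 1673 → Feb 24, 1674: 365 days.
Feb 24, 1674 → Feb 24, 1675: 365 days.
Feb 24, 1675 → Feb 24, 1676: 365 days.
Feb 24, 1676 → Feb 24, 1677: 366 days (Feb 29, 1676 is in that span).
Feb 24, 1677 → Mar 24, 1677: 28 days (February has 28).
Mar 24, 1677 → Apr 24, 1677: 31 days (March has 31).
Apr 24, 1677 → May 24, 1677: 30 days (April has 30).
May 24, 1677 → Jun 24, 1677: 31 days (May has 31).
Jun 24, 1677 → Jul 24, 1677: 30 days (June has 30).
Jul 24, 1677 → Aug 24, 1677: 31 days (July has 31).
Aug 24, 1677 → Sep 24, 1677: 31 days (August has 31).
Sep 24, 1677 → Oct 24, 1677: 30 days (September has 30).
Oct 24, 1677 → Nov 24, 1677: 31 days (October has 31).
Nov 24, 1677 → Dec 24, 1677: 30 days (November has 30).
Dec 24, 1677 → Jan 4, 1678: 11 days.
Total: 2506 days.

2506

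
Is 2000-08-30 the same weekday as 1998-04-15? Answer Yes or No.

Yes

From Apr 15, 1998 to Aug 30, 2000 is 868 days.
868 mod 7 = 0, so they are the same weekday.
(Apr 15, 1998 is a Wednesday; Aug 30, 2000 is a Wednesday.)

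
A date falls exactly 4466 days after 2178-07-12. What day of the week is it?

First find the weekday of Jul 12, 2178. Doomsday rule: the anchor day for the 2100s is Sunday. For year 78: 78÷12 = 6 r 6, and 6÷4 = 1, so 6+6+1 = 13.
Sunday + 13 ≡ Saturday — that's 2178's doomsday.
In July the doomsday date is Jul 11.
Jul 12 is 1 day after Jul 11; 1 mod 7 = 1, so Saturday + 1 = Sunday.
4466 mod 7 = 0, so 4466 days after a Sunday is Sunday + 0 = Sunday.

Sunday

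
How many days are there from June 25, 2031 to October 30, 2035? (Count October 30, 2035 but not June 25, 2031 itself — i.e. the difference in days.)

1588

Jun 25, 2031 → Jun 25, 2032: 366 days (Feb 29, 2032 is in that span).
Jun 25, 2032 → Jun 25, 2033: 365 days.
Jun 25, 2033 → Jun 25, 2034: 365 days.
Jun 25, 2034 → Jun 25, 2035: 365 days.
Jun 25, 2035 → Jul 25, 2035: 30 days (June has 30).
Jul 25, 2035 → Aug 25, 2035: 31 days (July has 31).
Aug 25, 2035 → Sep 25, 2035: 31 days (August has 31).
Sep 25, 2035 → Oct 25, 2035: 30 days (September has 30).
Oct 25, 2035 → Oct 30, 2035: 5 days.
Total: 1588 days.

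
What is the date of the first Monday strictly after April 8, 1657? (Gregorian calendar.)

April 9, 1657

Apr 8, 1657 is a Sunday.
From Sunday to the next Monday is 1 day.
Apr 8, 1657 + 1 = Apr 9, 1657.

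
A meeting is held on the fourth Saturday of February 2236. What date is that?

February 1, 2236 is a Monday.
The first Saturday is therefore February 6 (5 days later).
The fourth Saturday is 6 + 3×7 = February 27.

February 27, 2236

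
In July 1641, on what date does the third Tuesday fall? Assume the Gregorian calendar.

July 16, 1641

July 1, 1641 is a Monday.
The first Tuesday is therefore July 2 (1 days later).
The third Tuesday is 2 + 2×7 = July 16.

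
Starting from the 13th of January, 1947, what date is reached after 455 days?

+365 (one year) → Jan 13, 1948 (90 left).
Jan has 31 days: +19 → Feb 1, 1948 (71 left).
Feb has 29 days: +29 → Mar 1, 1948 (42 left).
Mar has 31 days: +31 → Apr 1, 1948 (11 left).
+11 → Apr 12, 1948.

April 12, 1948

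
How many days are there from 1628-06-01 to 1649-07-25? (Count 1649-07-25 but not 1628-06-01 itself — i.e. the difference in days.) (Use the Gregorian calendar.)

Jun 1, 1628 → Jun 1, 1629: 365 days.
Jun 1, 1629 → Jun 1, 1630: 365 days.
Jun 1, 1630 → Jun 1, 1631: 365 days.
Jun 1, 1631 → Jun 1, 1632: 366 days (Feb 29, 1632 is in that span).
Jun 1, 1632 → Jun 1, 1633: 365 days.
Jun 1, 1633 → Jun 1, 1634: 365 days.
Jun 1, 1634 → Jun 1, 1635: 365 days.
Jun 1, 1635 → Jun 1, 1636: 366 days (Feb 29, 1636 is in that span).
Jun 1, 1636 → Jun 1, 1637: 365 days.
Jun 1, 1637 → Jun 1, 1638: 365 days.
Jun 1, 1638 → Jun 1, 1639: 365 days.
Jun 1, 1639 → Jun 1, 1640: 366 days (Feb 29, 1640 is in that span).
Jun 1, 1640 → Jun 1, 1641: 365 days.
Jun 1, 1641 → Jun 1, 1642: 365 days.
Jun 1, 1642 → Jun 1, 1643: 365 days.
Jun 1, 1643 → Jun 1, 1644: 366 days (Feb 29, 1644 is in that span).
Jun 1, 1644 → Jun 1, 1645: 365 days.
Jun 1, 1645 → Jun 1, 1646: 365 days.
Jun 1, 1646 → Jun 1, 1647: 365 days.
Jun 1, 1647 → Jun 1, 1648: 366 days (Feb 29, 1648 is in that span).
Jun 1, 1648 → Jun 1, 1649: 365 days.
Jun 1, 1649 → Jul 1, 1649: 30 days (June has 30).
Jul 1, 1649 → Jul 25, 1649: 24 days.
Total: 7724 days.

7724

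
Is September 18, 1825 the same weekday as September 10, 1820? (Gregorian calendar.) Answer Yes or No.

Yes

From Sep 10, 1820 to Sep 18, 1825 is 1834 days.
1834 mod 7 = 0, so they are the same weekday.
(Sep 10, 1820 is a Sunday; Sep 18, 1825 is a Sunday.)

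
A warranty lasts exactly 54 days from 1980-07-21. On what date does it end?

September 13, 1980

Jul has 31 days: +11 → Aug 1, 1980 (43 left).
Aug has 31 days: +31 → Sep 1, 1980 (12 left).
+12 → Sep 13, 1980.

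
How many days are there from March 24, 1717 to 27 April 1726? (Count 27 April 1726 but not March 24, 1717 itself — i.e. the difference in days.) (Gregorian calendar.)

3321

Mar 24, 1717 → Mar 24, 1718: 365 days.
Mar 24, 1718 → Mar 24, 1719: 365 days.
Mar 24, 1719 → Mar 24, 1720: 366 days (Feb 29, 1720 is in that span).
Mar 24, 1720 → Mar 24, 1721: 365 days.
Mar 24, 1721 → Mar 24, 1722: 365 days.
Mar 24, 1722 → Mar 24, 1723: 365 days.
Mar 24, 1723 → Mar 24, 1724: 366 days (Feb 29, 1724 is in that span).
Mar 24, 1724 → Mar 24, 1725: 365 days.
Mar 24, 1725 → Apr 24, 1725: 31 days (March has 31).
Apr 24, 1725 → May 24, 1725: 30 days (April has 30).
May 24, 1725 → Jun 24, 1725: 31 days (May has 31).
Jun 24, 1725 → Jul 24, 1725: 30 days (June has 30).
Jul 24, 1725 → Aug 24, 1725: 31 days (July has 31).
Aug 24, 1725 → Sep 24, 1725: 31 days (August has 31).
Sep 24, 1725 → Oct 24, 1725: 30 days (September has 30).
Oct 24, 1725 → Nov 24, 1725: 31 days (October has 31).
Nov 24, 1725 → Dec 24, 1725: 30 days (November has 30).
Dec 24, 1725 → Jan 24, 1726: 31 days (December has 31).
Jan 24, 1726 → Feb 24, 1726: 31 days (January has 31).
Feb 24, 1726 → Mar 24, 1726: 28 days (February has 28).
Mar 24, 1726 → Apr 24, 1726: 31 days (March has 31).
Apr 24, 1726 → Apr 27, 1726: 3 days.
Total: 3321 days.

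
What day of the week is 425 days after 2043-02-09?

Feb 9, 2043 is a Monday.
425 mod 7 = 5, so 425 days after a Monday is Monday + 5 = Saturday.

Saturday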